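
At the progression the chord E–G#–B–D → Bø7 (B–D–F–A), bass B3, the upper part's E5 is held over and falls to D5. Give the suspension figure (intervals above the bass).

4–3 suspension.

At the second chord the bass is B3. The suspended E5 lies a fourth above the bass; after resolving down by step to D5, the interval above the bass becomes a third.
Suspension figures are named by those two intervals: 4–3.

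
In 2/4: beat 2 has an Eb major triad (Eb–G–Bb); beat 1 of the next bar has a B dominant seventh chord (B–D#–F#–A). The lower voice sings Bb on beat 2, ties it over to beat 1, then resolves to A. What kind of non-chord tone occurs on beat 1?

Suspension.

The harmony at that moment is B dominant seventh chord (B, D#, F#, A); Bb is not a chord tone.
It is held over (the same pitch as the preceding Bb) and left by step down to A.
Held over from the previous chord and resolving down by step — a suspension.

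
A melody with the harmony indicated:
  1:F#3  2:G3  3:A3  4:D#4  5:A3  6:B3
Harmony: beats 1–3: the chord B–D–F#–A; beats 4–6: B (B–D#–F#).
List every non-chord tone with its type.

The harmony at that moment is B minor seventh chord (B, D, F#, A); G3 is not a chord tone.
It is approached by step up from F#3 and left by step up to A3.
Step in, step out in the same direction — a passing tone.
The harmony at that moment is B major triad (B, D#, F#); A3 is not a chord tone.
It is approached by leap down from D#4 and left by step up to B3.
Leap in, step out — an appoggiatura.

G3 (beat 2) — passing tone; A3 (beat 5) — appoggiatura.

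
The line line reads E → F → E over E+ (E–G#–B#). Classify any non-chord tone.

F is a neighbor tone.

The harmony at that moment is E augmented triad (E, G#, B#); F is not a chord tone.
It is approached by step up from E and left by step down to E.
Step away and step back to the same note — a neighbor tone (upper neighbor).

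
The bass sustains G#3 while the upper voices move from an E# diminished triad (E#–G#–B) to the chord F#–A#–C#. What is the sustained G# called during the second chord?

The harmony at that moment is F# major triad (F#, A#, C#); G#3 is not a chord tone.
It is held over (the same pitch as the preceding G#3) and then sustained as the same pitch into the next harmony.
Sustained through a change of harmony — a pedal tone.

Pedal tone (pedal point).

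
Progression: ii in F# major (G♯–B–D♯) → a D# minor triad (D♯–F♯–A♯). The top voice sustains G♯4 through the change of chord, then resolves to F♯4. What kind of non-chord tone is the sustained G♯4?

G♯4 is a suspension.

The harmony at that moment is D♯ minor triad (D♯, F♯, A♯); G♯4 is not a chord tone.
It is held over (the same pitch as the preceding G♯4) and left by step down to F♯4.
Held over from the previous chord and resolving down by step — a suspension.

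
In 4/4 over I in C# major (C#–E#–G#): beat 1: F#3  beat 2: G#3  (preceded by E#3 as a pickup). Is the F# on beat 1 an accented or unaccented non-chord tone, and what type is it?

Accented passing tone.

The harmony at that moment is C# major triad (C#, E#, G#); F#3 is not a chord tone.
It is approached by step up from E#3 and left by step up to G#3.
Step in, step out in the same direction — a passing tone.
It falls on the downbeat, so it is accented.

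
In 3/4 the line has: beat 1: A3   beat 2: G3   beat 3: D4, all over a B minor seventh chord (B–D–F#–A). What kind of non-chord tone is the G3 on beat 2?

Escape tone.

The harmony at that moment is B minor seventh chord (B, D, F#, A); G3 is not a chord tone.
It is approached by step down from A3 and left by leap up to D4.
Step in, leap out, on a weak beat — an escape tone.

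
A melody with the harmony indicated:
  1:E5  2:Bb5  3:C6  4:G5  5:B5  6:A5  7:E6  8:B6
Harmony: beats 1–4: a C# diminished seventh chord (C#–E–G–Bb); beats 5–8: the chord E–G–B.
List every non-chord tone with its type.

C6 (beat 3) — escape tone; A5 (beat 6) — escape tone.

The harmony at that moment is C# diminished seventh chord (C#, E, G, Bb); C6 is not a chord tone.
It is approached by step up from Bb5 and left by leap down to G5.
Step in, leap out — an escape tone.
The harmony at that moment is E minor triad (E, G, B); A5 is not a chord tone.
It is approached by step down from B5 and left by leap up to E6.
Step in, leap out — an escape tone.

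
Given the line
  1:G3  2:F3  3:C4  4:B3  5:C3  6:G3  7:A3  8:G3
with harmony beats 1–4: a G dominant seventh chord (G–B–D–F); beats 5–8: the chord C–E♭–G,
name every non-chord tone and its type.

C4 (beat 3) — appoggiatura; A3 (beat 7) — neighbor tone.

The harmony at that moment is G dominant seventh chord (G, B, D, F); C4 is not a chord tone.
It is approached by leap up from F3 and left by step down to B3.
Leap in, step out — an appoggiatura.
The harmony at that moment is C minor triad (C, E♭, G); A3 is not a chord tone.
It is approached by step up from G3 and left by step down to G3.
Step away and step back to the same note — a neighbor tone (upper neighbor).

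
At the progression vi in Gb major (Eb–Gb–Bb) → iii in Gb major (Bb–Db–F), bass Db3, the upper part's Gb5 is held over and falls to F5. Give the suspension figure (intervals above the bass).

4–3 suspension.

At the second chord the bass is Db3. The suspended Gb5 lies a fourth above the bass; after resolving down by step to F5, the interval above the bass becomes a third.
Suspension figures are named by those two intervals: 4–3.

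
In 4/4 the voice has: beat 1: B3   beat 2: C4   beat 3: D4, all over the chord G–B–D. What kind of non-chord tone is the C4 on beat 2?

Passing tone.

The harmony at that moment is G major triad (G, B, D); C4 is not a chord tone.
It is approached by step up from B3 and left by step up to D4.
Step in, step out in the same direction — a passing tone.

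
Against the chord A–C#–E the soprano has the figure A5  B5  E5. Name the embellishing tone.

The harmony at that moment is A major triad (A, C#, E); B5 is not a chord tone.
It is approached by step up from A5 and left by leap down to E5.
Step in, leap out — an escape tone.

B5 is an escape tone.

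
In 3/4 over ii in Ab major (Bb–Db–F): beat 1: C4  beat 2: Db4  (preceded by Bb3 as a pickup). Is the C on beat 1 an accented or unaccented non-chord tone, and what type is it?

Accented passing tone.

The harmony at that moment is Bb minor triad (Bb, Db, F); C4 is not a chord tone.
It is approached by step up from Bb3 and left by step up to Db4.
Step in, step out in the same direction — a passing tone.
It falls on the downbeat, so it is accented.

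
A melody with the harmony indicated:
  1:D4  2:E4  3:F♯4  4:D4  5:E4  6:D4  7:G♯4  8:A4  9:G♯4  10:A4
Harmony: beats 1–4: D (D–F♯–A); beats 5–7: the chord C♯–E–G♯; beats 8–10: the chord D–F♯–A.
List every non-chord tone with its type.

The harmony at that moment is D major triad (D, F♯, A); E4 is not a chord tone.
It is approached by step up from D4 and left by step up to F♯4.
Step in, step out in the same direction — a passing tone.
The harmony at that moment is C♯ minor triad (C♯, E, G♯); D4 is not a chord tone.
It is approached by step down from E4 and left by leap up to G♯4.
Step in, leap out — an escape tone.
The harmony at that moment is D major triad (D, F♯, A); G♯4 is not a chord tone.
It is approached by step down from A4 and left by step up to A4.
Step away and step back to the same note — a neighbor tone (lower neighbor).

E4 (beat 2) — passing tone; D4 (beat 6) — escape tone; G♯4 (beat 9) — neighbor tone.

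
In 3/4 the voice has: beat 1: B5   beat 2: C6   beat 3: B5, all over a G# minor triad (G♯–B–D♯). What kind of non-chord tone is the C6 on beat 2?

The harmony at that moment is G♯ minor triad (G♯, B, D♯); C6 is not a chord tone.
It is approached by step up from B5 and left by step down to B5.
Step away and step back to the same note — a neighbor tone (upper neighbor).

Upper neighbor tone.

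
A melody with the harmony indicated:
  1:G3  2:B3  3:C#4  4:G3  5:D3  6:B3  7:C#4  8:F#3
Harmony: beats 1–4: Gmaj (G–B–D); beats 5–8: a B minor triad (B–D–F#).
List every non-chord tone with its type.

The harmony at that moment is G major triad (G, B, D); C#4 is not a chord tone.
It is approached by step up from B3 and left by leap down to G3.
Step in, leap out — an escape tone.
The harmony at that moment is B minor triad (B, D, F#); C#4 is not a chord tone.
It is approached by step up from B3 and left by leap down to F#3.
Step in, leap out — an escape tone.

C#4 (beat 3) — escape tone; C#4 (beat 7) — escape tone.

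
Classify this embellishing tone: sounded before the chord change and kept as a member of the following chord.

Anticipation.

Approach: ahead of the chord change (typically by step), so it is dissonant against the current harmony. Departure: none — the same pitch is restated or held and is a chord tone of the new harmony.
Dissonant first, consonant once the harmony catches up: the note simply arrives early — an anticipation. (The reverse timing, consonant first and dissonant after the change, would be a suspension or retardation.)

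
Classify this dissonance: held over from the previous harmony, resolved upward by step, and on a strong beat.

Retardation.

Approach: by preparation — the pitch is first a chord tone, then held (tied or repeated) while the harmony changes under it. Departure: up by step. Metric position: strong.
A prepared dissonance that resolves upward by step — a retardation. (The same figure resolving downward would be a suspension.)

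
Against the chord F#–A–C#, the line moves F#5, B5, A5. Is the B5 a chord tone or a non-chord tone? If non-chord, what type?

Non-chord tone — an appoggiatura.

The harmony at that moment is F# minor triad (F#, A, C#); B5 is not a chord tone.
It is approached by leap up from F#5 and left by step down to A5.
Leap in, step out — an appoggiatura.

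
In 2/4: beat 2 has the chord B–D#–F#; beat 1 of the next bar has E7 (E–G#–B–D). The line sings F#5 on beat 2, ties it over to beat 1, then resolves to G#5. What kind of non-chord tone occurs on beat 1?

The harmony at that moment is E dominant seventh chord (E, G#, B, D); F#5 is not a chord tone.
It is held over (the same pitch as the preceding F#5) and left by step up to G#5.
Held over from the previous chord and resolving up by step — a retardation.

Retardation.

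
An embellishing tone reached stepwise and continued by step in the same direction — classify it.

Passing tone.

Approach: by step. Departure: by step, continuing in the same direction.
Stepwise on both sides with no change of direction means the note fills in the space between two different chord tones — a passing tone. (Had it turned back to its starting note it would be a neighbor tone instead.)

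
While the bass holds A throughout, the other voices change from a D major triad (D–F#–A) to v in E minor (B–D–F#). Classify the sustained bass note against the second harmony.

The harmony at that moment is B minor triad (B, D, F#); A is not a chord tone.
It is held over (the same pitch as the preceding A) and then sustained as the same pitch into the next harmony.
Sustained through a change of harmony — a pedal tone.

Pedal tone (pedal point).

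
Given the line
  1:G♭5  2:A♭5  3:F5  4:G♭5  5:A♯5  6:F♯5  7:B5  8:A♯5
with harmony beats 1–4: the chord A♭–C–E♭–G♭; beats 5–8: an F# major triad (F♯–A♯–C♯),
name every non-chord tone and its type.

The harmony at that moment is A♭ dominant seventh chord (A♭, C, E♭, G♭); F5 is not a chord tone.
It is approached by leap down from A♭5 and left by step up to G♭5.
Leap in, step out — an appoggiatura.
The harmony at that moment is F♯ major triad (F♯, A♯, C♯); B5 is not a chord tone.
It is approached by leap up from F♯5 and left by step down to A♯5.
Leap in, step out — an appoggiatura.

F5 (beat 3) — appoggiatura; B5 (beat 7) — appoggiatura.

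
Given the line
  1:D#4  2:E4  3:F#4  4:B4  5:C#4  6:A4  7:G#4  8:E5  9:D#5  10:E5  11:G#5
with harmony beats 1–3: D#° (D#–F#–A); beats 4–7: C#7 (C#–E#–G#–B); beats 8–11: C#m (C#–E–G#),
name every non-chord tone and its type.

E4 (beat 2) — passing tone; A4 (beat 6) — appoggiatura; D#5 (beat 9) — neighbor tone.

The harmony at that moment is D# diminished triad (D#, F#, A); E4 is not a chord tone.
It is approached by step up from D#4 and left by step up to F#4.
Step in, step out in the same direction — a passing tone.
The harmony at that moment is C# dominant seventh chord (C#, E#, G#, B); A4 is not a chord tone.
It is approached by leap up from C#4 and left by step down to G#4.
Leap in, step out — an appoggiatura.
The harmony at that moment is C# minor triad (C#, E, G#); D#5 is not a chord tone.
It is approached by step down from E5 and left by step up to E5.
Step away and step back to the same note — a neighbor tone (lower neighbor).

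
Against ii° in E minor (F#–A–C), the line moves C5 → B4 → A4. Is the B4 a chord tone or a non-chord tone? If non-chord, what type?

Non-chord tone — a passing tone.

The harmony at that moment is F# diminished triad (F#, A, C); B4 is not a chord tone.
It is approached by step down from C5 and left by step down to A4.
Step in, step out in the same direction — a passing tone.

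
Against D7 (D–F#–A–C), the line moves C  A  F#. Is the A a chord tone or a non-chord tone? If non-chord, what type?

Chord tone (the fifth of D dominant seventh chord).

D dominant seventh chord contains D, F#, A, C; A is the fifth, so it is a chord tone.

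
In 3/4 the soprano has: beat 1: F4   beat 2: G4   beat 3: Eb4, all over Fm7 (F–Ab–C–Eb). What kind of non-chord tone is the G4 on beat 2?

The harmony at that moment is F minor seventh chord (F, Ab, C, Eb); G4 is not a chord tone.
It is approached by step up from F4 and left by leap down to Eb4.
Step in, leap out, on a weak beat — an escape tone.

Escape tone.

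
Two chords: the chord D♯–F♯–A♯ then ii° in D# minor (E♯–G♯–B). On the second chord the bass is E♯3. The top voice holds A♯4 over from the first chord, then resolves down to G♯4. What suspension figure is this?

At the second chord the bass is E♯3. The suspended A♯4 lies a fourth above the bass; after resolving down by step to G♯4, the interval above the bass becomes a third.
Suspension figures are named by those two intervals: 4–3.

4–3 suspension.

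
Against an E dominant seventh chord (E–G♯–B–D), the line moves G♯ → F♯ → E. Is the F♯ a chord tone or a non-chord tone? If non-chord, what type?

The harmony at that moment is E dominant seventh chord (E, G♯, B, D); F♯ is not a chord tone.
It is approached by step down from G♯ and left by step down to E.
Step in, step out in the same direction — a passing tone.

Non-chord tone — a passing tone.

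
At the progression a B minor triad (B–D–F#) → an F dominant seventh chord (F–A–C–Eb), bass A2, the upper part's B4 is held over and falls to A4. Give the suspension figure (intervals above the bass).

9–8 suspension.

At the second chord the bass is A2. The suspended B4 lies a ninth above the bass; after resolving down by step to A4, the interval above the bass becomes an octave.
Suspension figures are named by those two intervals: 9–8.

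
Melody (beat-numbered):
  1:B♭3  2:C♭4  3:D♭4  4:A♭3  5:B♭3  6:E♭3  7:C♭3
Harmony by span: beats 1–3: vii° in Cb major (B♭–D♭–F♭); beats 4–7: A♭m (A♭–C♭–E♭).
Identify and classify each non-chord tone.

C♭4 (beat 2) — passing tone; B♭3 (beat 5) — escape tone.

The harmony at that moment is B♭ diminished triad (B♭, D♭, F♭); C♭4 is not a chord tone.
It is approached by step up from B♭3 and left by step up to D♭4.
Step in, step out in the same direction — a passing tone.
The harmony at that moment is A♭ minor triad (A♭, C♭, E♭); B♭3 is not a chord tone.
It is approached by step up from A♭3 and left by leap down to E♭3.
Step in, leap out — an escape tone.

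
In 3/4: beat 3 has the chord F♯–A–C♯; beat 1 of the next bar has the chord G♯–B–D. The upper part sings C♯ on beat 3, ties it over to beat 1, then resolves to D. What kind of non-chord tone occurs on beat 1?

The harmony at that moment is G♯ diminished triad (G♯, B, D); C♯ is not a chord tone.
It is held over (the same pitch as the preceding C♯) and left by step up to D.
Held over from the previous chord and resolving up by step — a retardation.

Retardation.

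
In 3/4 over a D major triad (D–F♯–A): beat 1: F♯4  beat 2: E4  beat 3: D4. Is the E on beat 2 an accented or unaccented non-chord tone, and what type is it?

Unaccented passing tone.

The harmony at that moment is D major triad (D, F♯, A); E4 is not a chord tone.
It is approached by step down from F♯4 and left by step down to D4.
Step in, step out in the same direction — a passing tone.
It falls on a weak beat, so it is unaccented.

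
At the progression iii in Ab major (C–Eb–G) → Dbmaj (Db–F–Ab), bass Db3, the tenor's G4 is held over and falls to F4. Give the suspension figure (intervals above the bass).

4–3 suspension.

At the second chord the bass is Db3. The suspended G4 lies a fourth above the bass; after resolving down by step to F4, the interval above the bass becomes a third.
Suspension figures are named by those two intervals: 4–3.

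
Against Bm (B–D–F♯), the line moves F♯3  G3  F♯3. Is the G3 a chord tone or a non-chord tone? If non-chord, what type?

Non-chord tone — a neighbor tone.

The harmony at that moment is B minor triad (B, D, F♯); G3 is not a chord tone.
It is approached by step up from F♯3 and left by step down to F♯3.
Step away and step back to the same note — a neighbor tone (upper neighbor).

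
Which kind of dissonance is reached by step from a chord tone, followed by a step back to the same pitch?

Neighbor tone.

Approach: by step. Departure: by step in the opposite direction, back to the starting pitch.
Stepwise on both sides but reversing to return to the same chord tone — a neighbor tone. (Had it continued onward in the same direction it would be a passing tone instead.)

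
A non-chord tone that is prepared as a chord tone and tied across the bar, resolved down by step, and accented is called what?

Approach: by preparation — the pitch is first a chord tone, then held (tied or repeated) while the harmony changes under it. Departure: down by step. Metric position: strong.
A prepared dissonance that resolves downward by step — a suspension. (The same figure resolving upward would be a retardation.)

Suspension.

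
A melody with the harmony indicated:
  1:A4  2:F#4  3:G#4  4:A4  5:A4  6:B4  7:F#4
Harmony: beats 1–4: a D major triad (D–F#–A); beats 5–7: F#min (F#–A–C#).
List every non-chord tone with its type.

The harmony at that moment is D major triad (D, F#, A); G#4 is not a chord tone.
It is approached by step up from F#4 and left by step up to A4.
Step in, step out in the same direction — a passing tone.
The harmony at that moment is F# minor triad (F#, A, C#); B4 is not a chord tone.
It is approached by step up from A4 and left by leap down to F#4.
Step in, leap out — an escape tone.

G#4 (beat 3) — passing tone; B4 (beat 6) — escape tone.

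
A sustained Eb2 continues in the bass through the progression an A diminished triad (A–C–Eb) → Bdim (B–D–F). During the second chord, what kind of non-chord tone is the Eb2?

The harmony at that moment is B diminished triad (B, D, F); Eb2 is not a chord tone.
It is held over (the same pitch as the preceding Eb2) and then sustained as the same pitch into the next harmony.
Sustained through a change of harmony — a pedal tone.

Pedal tone (pedal point).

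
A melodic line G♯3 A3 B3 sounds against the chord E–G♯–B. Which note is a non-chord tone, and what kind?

A3 is a passing tone.

The harmony at that moment is E major triad (E, G♯, B); A3 is not a chord tone.
It is approached by step up from G♯3 and left by step up to B3.
Step in, step out in the same direction — a passing tone.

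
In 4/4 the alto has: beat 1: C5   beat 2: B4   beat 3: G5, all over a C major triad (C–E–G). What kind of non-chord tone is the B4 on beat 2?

The harmony at that moment is C major triad (C, E, G); B4 is not a chord tone.
It is approached by step down from C5 and left by leap up to G5.
Step in, leap out, on a weak beat — an escape tone.

Escape tone.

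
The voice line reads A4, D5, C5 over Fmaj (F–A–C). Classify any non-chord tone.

D5 is an appoggiatura.

The harmony at that moment is F major triad (F, A, C); D5 is not a chord tone.
It is approached by leap up from A4 and left by step down to C5.
Leap in, step out — an appoggiatura.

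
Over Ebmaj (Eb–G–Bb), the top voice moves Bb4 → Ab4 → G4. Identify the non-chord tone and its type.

The harmony at that moment is Eb major triad (Eb, G, Bb); Ab4 is not a chord tone.
It is approached by step down from Bb4 and left by step down to G4.
Step in, step out in the same direction — a passing tone.

Ab4 is a passing tone.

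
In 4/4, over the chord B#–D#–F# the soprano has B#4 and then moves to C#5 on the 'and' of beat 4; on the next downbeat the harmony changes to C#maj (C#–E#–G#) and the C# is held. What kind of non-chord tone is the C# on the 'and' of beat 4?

Anticipation.

The harmony at that moment is B# diminished triad (B#, D#, F#); C#5 is not a chord tone.
It is approached by step up from B#4 and then sustained as the same pitch into the next harmony.
Arriving early and becoming a chord tone when the harmony changes — an anticipation.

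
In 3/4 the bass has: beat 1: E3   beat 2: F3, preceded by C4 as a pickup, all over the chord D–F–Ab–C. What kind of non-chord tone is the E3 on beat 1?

The harmony at that moment is D half-diminished seventh chord (D, F, Ab, C); E3 is not a chord tone.
It is approached by leap down from C4 and left by step up to F3.
Leap in, step out, metrically accented — an appoggiatura.

Appoggiatura.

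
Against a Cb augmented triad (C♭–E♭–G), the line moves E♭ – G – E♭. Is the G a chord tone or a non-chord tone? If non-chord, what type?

Cb augmented triad contains C♭, E♭, G; G is the fifth, so it is a chord tone.

Chord tone (the fifth of Cb augmented triad).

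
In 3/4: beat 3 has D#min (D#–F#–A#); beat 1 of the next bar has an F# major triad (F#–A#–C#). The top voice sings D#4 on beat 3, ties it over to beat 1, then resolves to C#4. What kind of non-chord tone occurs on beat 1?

The harmony at that moment is F# major triad (F#, A#, C#); D#4 is not a chord tone.
It is held over (the same pitch as the preceding D#4) and left by step down to C#4.
Held over from the previous chord and resolving down by step — a suspension.

Suspension.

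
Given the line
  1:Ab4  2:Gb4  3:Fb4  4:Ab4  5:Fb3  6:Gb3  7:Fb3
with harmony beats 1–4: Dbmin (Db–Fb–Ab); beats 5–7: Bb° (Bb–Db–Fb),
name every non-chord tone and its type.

The harmony at that moment is Db minor triad (Db, Fb, Ab); Gb4 is not a chord tone.
It is approached by step down from Ab4 and left by step down to Fb4.
Step in, step out in the same direction — a passing tone.
The harmony at that moment is Bb diminished triad (Bb, Db, Fb); Gb3 is not a chord tone.
It is approached by step up from Fb3 and left by step down to Fb3.
Step away and step back to the same note — a neighbor tone (upper neighbor).

Gb4 (beat 2) — passing tone; Gb3 (beat 6) — neighbor tone.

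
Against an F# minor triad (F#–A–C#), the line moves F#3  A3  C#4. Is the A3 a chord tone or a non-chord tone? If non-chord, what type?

Chord tone (the third of F# minor triad).

F# minor triad contains F#, A, C#; A is the third, so it is a chord tone.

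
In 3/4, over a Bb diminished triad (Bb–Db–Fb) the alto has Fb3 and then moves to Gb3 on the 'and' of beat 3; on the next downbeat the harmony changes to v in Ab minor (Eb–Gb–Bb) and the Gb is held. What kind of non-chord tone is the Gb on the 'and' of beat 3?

Anticipation.

The harmony at that moment is Bb diminished triad (Bb, Db, Fb); Gb3 is not a chord tone.
It is approached by step up from Fb3 and then sustained as the same pitch into the next harmony.
Arriving early and becoming a chord tone when the harmony changes — an anticipation.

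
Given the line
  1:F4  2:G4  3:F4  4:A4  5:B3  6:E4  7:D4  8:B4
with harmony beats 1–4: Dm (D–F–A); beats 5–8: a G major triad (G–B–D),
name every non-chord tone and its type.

The harmony at that moment is D minor triad (D, F, A); G4 is not a chord tone.
It is approached by step up from F4 and left by step down to F4.
Step away and step back to the same note — a neighbor tone (upper neighbor).
The harmony at that moment is G major triad (G, B, D); E4 is not a chord tone.
It is approached by leap up from B3 and left by step down to D4.
Leap in, step out — an appoggiatura.

G4 (beat 2) — neighbor tone; E4 (beat 6) — appoggiatura.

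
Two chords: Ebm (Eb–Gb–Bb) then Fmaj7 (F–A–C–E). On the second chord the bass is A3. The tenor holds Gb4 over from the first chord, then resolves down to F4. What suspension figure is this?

7–6 suspension.

At the second chord the bass is A3. The suspended Gb4 lies a seventh above the bass; after resolving down by step to F4, the interval above the bass becomes a sixth.
Suspension figures are named by those two intervals: 7–6.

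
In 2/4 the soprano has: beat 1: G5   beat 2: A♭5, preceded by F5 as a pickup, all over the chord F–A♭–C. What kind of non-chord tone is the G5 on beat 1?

The harmony at that moment is F minor triad (F, A♭, C); G5 is not a chord tone.
It is approached by step up from F5 and left by step up to A♭5.
Step in, step out in the same direction — a passing tone.

Passing tone.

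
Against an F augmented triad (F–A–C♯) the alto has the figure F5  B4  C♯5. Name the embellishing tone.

The harmony at that moment is F augmented triad (F, A, C♯); B4 is not a chord tone.
It is approached by leap down from F5 and left by step up to C♯5.
Leap in, step out — an appoggiatura.

B4 is an appoggiatura.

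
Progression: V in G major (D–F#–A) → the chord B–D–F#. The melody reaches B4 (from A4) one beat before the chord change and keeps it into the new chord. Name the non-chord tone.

The harmony at that moment is D major triad (D, F#, A); B4 is not a chord tone.
It is approached by step up from A4 and then sustained as the same pitch into the next harmony.
Arriving early and becoming a chord tone when the harmony changes — an anticipation.

B4 is an anticipation.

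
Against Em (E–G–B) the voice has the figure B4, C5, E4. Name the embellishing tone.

C5 is an escape tone.

The harmony at that moment is E minor triad (E, G, B); C5 is not a chord tone.
It is approached by step up from B4 and left by leap down to E4.
Step in, leap out — an escape tone.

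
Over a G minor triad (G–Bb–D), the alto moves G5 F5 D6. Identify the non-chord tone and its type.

F5 is an escape tone.

The harmony at that moment is G minor triad (G, Bb, D); F5 is not a chord tone.
It is approached by step down from G5 and left by leap up to D6.
Step in, leap out — an escape tone.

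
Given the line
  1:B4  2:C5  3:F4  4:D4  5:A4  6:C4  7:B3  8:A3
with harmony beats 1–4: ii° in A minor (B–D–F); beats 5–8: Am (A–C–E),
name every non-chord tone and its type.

C5 (beat 2) — escape tone; B3 (beat 7) — passing tone.

The harmony at that moment is B diminished triad (B, D, F); C5 is not a chord tone.
It is approached by step up from B4 and left by leap down to F4.
Step in, leap out — an escape tone.
The harmony at that moment is A minor triad (A, C, E); B3 is not a chord tone.
It is approached by step down from C4 and left by step down to A3.
Step in, step out in the same direction — a passing tone.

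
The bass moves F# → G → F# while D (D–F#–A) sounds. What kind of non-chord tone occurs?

The harmony at that moment is D major triad (D, F#, A); G is not a chord tone.
It is approached by step up from F# and left by step down to F#.
Step away and step back to the same note — a neighbor tone (upper neighbor).

G is a neighbor tone.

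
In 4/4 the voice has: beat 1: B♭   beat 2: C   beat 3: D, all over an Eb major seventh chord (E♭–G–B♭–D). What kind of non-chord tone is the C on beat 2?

The harmony at that moment is E♭ major seventh chord (E♭, G, B♭, D); C is not a chord tone.
It is approached by step up from B♭ and left by step up to D.
Step in, step out in the same direction — a passing tone.

Passing tone.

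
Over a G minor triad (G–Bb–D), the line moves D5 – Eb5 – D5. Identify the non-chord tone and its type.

The harmony at that moment is G minor triad (G, Bb, D); Eb5 is not a chord tone.
It is approached by step up from D5 and left by step down to D5.
Step away and step back to the same note — a neighbor tone (upper neighbor).

Eb5 is a neighbor tone.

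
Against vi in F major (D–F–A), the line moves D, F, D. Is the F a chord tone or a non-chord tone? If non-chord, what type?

D minor triad contains D, F, A; F is the third, so it is a chord tone.

Chord tone (the third of D minor triad).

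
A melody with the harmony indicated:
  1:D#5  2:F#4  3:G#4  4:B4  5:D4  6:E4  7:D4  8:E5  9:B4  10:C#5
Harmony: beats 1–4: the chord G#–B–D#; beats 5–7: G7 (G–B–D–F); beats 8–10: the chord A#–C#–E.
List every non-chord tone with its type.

F#4 (beat 2) — appoggiatura; E4 (beat 6) — neighbor tone; B4 (beat 9) — appoggiatura.

The harmony at that moment is G# minor triad (G#, B, D#); F#4 is not a chord tone.
It is approached by leap down from D#5 and left by step up to G#4.
Leap in, step out — an appoggiatura.
The harmony at that moment is G dominant seventh chord (G, B, D, F); E4 is not a chord tone.
It is approached by step up from D4 and left by step down to D4.
Step away and step back to the same note — a neighbor tone (upper neighbor).
The harmony at that moment is A# diminished triad (A#, C#, E); B4 is not a chord tone.
It is approached by leap down from E5 and left by step up to C#5.
Leap in, step out — an appoggiatura.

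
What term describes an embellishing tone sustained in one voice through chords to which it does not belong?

Pedal tone.

Approach: none. Departure: none — a single pitch is sustained while the chords change around it, passing through harmonies that do not contain it.
No melodic motion at all; the dissonance is created entirely by the moving harmonies against the stationary note — a pedal tone (pedal point).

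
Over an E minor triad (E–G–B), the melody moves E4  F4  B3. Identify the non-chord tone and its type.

The harmony at that moment is E minor triad (E, G, B); F4 is not a chord tone.
It is approached by step up from E4 and left by leap down to B3.
Step in, leap out — an escape tone.

F4 is an escape tone.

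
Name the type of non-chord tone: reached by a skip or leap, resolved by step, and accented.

Approach: by leap. Departure: by step. Metric position: strong.
Leap in, step out, in a metrically strong position — an appoggiatura. (It is the mirror image of the escape tone, which steps in and leaps out from a weak position.)

Appoggiatura.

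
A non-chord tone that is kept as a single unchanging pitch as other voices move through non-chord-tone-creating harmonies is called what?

Approach: none. Departure: none — a single pitch is sustained while the chords change around it, passing through harmonies that do not contain it.
No melodic motion at all; the dissonance is created entirely by the moving harmonies against the stationary note — a pedal tone (pedal point).

Pedal tone.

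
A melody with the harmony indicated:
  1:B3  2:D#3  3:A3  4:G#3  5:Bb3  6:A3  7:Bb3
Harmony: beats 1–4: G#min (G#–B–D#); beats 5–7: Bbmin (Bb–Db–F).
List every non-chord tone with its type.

The harmony at that moment is G# minor triad (G#, B, D#); A3 is not a chord tone.
It is approached by leap up from D#3 and left by step down to G#3.
Leap in, step out — an appoggiatura.
The harmony at that moment is Bb minor triad (Bb, Db, F); A3 is not a chord tone.
It is approached by step down from Bb3 and left by step up to Bb3.
Step away and step back to the same note — a neighbor tone (lower neighbor).

A3 (beat 3) — appoggiatura; A3 (beat 6) — neighbor tone.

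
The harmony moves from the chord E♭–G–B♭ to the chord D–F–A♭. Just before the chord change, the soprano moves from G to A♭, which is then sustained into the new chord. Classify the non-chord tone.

The harmony at that moment is E♭ major triad (E♭, G, B♭); A♭ is not a chord tone.
It is approached by step up from G and then sustained as the same pitch into the next harmony.
Arriving early and becoming a chord tone when the harmony changes — an anticipation.

A♭ is an anticipation.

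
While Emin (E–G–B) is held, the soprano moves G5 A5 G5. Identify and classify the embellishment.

A5 is a neighbor tone.

The harmony at that moment is E minor triad (E, G, B); A5 is not a chord tone.
It is approached by step up from G5 and left by step down to G5.
Step away and step back to the same note — a neighbor tone (upper neighbor).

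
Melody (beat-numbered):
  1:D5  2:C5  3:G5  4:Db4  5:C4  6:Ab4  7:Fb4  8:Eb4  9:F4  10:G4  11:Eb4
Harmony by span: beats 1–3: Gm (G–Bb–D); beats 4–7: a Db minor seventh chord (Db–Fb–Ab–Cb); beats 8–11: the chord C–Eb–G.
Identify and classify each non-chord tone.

C5 (beat 2) — escape tone; C4 (beat 5) — escape tone; F4 (beat 9) — passing tone.

The harmony at that moment is G minor triad (G, Bb, D); C5 is not a chord tone.
It is approached by step down from D5 and left by leap up to G5.
Step in, leap out — an escape tone.
The harmony at that moment is Db minor seventh chord (Db, Fb, Ab, Cb); C4 is not a chord tone.
It is approached by step down from Db4 and left by leap up to Ab4.
Step in, leap out — an escape tone.
The harmony at that moment is C minor triad (C, Eb, G); F4 is not a chord tone.
It is approached by step up from Eb4 and left by step up to G4.
Step in, step out in the same direction — a passing tone.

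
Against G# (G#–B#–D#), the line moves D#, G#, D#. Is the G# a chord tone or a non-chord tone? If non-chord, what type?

Chord tone (the root of G# major triad).

G# major triad contains G#, B#, D#; G# is the root, so it is a chord tone.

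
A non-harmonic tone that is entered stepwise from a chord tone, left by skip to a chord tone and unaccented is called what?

Approach: by step. Departure: by leap. Metric position: weak.
Step in, leap out, from a weak position — an escape tone (échappée). (It is the mirror image of the appoggiatura, which leaps in and steps out on a strong beat.)

Escape tone.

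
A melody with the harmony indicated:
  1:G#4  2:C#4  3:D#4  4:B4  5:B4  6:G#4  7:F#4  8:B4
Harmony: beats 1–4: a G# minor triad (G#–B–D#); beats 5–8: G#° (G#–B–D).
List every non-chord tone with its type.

C#4 (beat 2) — appoggiatura; F#4 (beat 7) — escape tone.

The harmony at that moment is G# minor triad (G#, B, D#); C#4 is not a chord tone.
It is approached by leap down from G#4 and left by step up to D#4.
Leap in, step out — an appoggiatura.
The harmony at that moment is G# diminished triad (G#, B, D); F#4 is not a chord tone.
It is approached by step down from G#4 and left by leap up to B4.
Step in, leap out — an escape tone.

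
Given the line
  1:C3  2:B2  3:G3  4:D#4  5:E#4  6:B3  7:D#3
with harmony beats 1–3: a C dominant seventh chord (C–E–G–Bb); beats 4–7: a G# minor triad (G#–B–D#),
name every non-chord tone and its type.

B2 (beat 2) — escape tone; E#4 (beat 5) — escape tone.

The harmony at that moment is C dominant seventh chord (C, E, G, Bb); B2 is not a chord tone.
It is approached by step down from C3 and left by leap up to G3.
Step in, leap out — an escape tone.
The harmony at that moment is G# minor triad (G#, B, D#); E#4 is not a chord tone.
It is approached by step up from D#4 and left by leap down to B3.
Step in, leap out — an escape tone.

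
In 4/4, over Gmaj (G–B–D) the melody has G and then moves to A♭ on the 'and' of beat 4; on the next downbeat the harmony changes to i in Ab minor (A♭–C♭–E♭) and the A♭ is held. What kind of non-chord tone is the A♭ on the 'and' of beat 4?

Anticipation.

The harmony at that moment is G major triad (G, B, D); A♭ is not a chord tone.
It is approached by step up from G and then sustained as the same pitch into the next harmony.
Arriving early and becoming a chord tone when the harmony changes — an anticipation.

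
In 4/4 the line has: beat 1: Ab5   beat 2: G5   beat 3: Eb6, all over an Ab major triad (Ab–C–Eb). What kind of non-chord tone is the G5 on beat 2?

The harmony at that moment is Ab major triad (Ab, C, Eb); G5 is not a chord tone.
It is approached by step down from Ab5 and left by leap up to Eb6.
Step in, leap out, on a weak beat — an escape tone.

Escape tone.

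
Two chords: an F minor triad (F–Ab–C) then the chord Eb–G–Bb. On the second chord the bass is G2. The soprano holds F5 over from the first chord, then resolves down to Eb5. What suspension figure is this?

At the second chord the bass is G2. The suspended F5 lies a seventh above the bass; after resolving down by step to Eb5, the interval above the bass becomes a sixth.
Suspension figures are named by those two intervals: 7–6.

7–6 suspension.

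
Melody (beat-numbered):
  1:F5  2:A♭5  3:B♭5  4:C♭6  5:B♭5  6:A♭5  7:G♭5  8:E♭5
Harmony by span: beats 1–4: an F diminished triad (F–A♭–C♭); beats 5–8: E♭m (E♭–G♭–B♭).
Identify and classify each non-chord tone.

The harmony at that moment is F diminished triad (F, A♭, C♭); B♭5 is not a chord tone.
It is approached by step up from A♭5 and left by step up to C♭6.
Step in, step out in the same direction — a passing tone.
The harmony at that moment is E♭ minor triad (E♭, G♭, B♭); A♭5 is not a chord tone.
It is approached by step down from B♭5 and left by step down to G♭5.
Step in, step out in the same direction — a passing tone.

B♭5 (beat 3) — passing tone; A♭5 (beat 6) — passing tone.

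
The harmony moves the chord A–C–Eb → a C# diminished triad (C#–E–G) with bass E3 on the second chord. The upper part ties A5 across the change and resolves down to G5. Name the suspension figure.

At the second chord the bass is E3. The suspended A5 lies a fourth above the bass; after resolving down by step to G5, the interval above the bass becomes a third.
Suspension figures are named by those two intervals: 4–3.

4–3 suspension.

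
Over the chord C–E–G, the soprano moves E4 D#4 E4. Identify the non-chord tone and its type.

D#4 is a neighbor tone.

The harmony at that moment is C major triad (C, E, G); D#4 is not a chord tone.
It is approached by step down from E4 and left by step up to E4.
Step away and step back to the same note — a neighbor tone (lower neighbor).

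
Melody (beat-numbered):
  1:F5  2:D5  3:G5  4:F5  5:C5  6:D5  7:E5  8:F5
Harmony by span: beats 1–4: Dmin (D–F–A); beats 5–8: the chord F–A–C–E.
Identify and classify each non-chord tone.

The harmony at that moment is D minor triad (D, F, A); G5 is not a chord tone.
It is approached by leap up from D5 and left by step down to F5.
Leap in, step out — an appoggiatura.
The harmony at that moment is F major seventh chord (F, A, C, E); D5 is not a chord tone.
It is approached by step up from C5 and left by step up to E5.
Step in, step out in the same direction — a passing tone.

G5 (beat 3) — appoggiatura; D5 (beat 6) — passing tone.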